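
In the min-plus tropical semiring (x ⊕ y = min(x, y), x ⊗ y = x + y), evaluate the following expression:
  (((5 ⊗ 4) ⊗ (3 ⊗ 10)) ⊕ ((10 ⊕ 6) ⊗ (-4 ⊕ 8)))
(((5 ⊗ 4) ⊗ (3 ⊗ 10)) ⊕ ((10 ⊕ 6) ⊗ (-4 ⊕ 8))) = 2

Expand innermost to outermost. Recall ⊕ takes the minimum of its arguments and ⊗ takes their sum. Working out the expression (((5 ⊗ 4) ⊗ (3 ⊗ 10)) ⊕ ((10 ⊕ 6) ⊗ (-4 ⊕ 8))) gives 2.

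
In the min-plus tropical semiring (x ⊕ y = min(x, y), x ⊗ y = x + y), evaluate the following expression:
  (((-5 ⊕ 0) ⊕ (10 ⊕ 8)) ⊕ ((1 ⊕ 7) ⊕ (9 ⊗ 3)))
(((-5 ⊕ 0) ⊕ (10 ⊕ 8)) ⊕ ((1 ⊕ 7) ⊕ (9 ⊗ 3))) = -5

Expand innermost to outermost. Recall ⊕ takes the minimum of its arguments and ⊗ takes their sum. Working out the expression (((-5 ⊕ 0) ⊕ (10 ⊕ 8)) ⊕ ((1 ⊕ 7) ⊕ (9 ⊗ 3))) gives -5.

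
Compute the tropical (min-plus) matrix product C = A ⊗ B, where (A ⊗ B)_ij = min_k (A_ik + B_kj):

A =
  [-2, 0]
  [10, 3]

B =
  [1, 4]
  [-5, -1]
A ⊗ B =
  [-5, -1]
  [-2, 2]

Apply the min-plus product entry-by-entry:
  C[0][0] = min over k of (A[0][0] + B[0][0] = -2 + 1 = -1, A[0][1] + B[1][0] = 0 + -5 = -5) = -5 (attained at k = 1)
  C[0][1] = min over k of (A[0][0] + B[0][1] = -2 + 4 = 2, A[0][1] + B[1][1] = 0 + -1 = -1) = -1 (attained at k = 1)
  C[1][0] = min over k of (A[1][0] + B[0][0] = 10 + 1 = 11, A[1][1] + B[1][0] = 3 + -5 = -2) = -2 (attained at k = 1)
  C[1][1] = min over k of (A[1][0] + B[0][1] = 10 + 4 = 14, A[1][1] + B[1][1] = 3 + -1 = 2) = 2 (attained at k = 1)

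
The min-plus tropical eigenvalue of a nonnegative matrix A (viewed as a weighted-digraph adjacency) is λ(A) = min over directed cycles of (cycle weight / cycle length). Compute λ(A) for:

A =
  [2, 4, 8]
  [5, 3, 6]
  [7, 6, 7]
λ(A) = 2

Enumerate directed cycles and compute their means (weight / length). Sample:
  cycle 0 → 0: weight = 2, length = 1, mean = 2/1 ≈ 2.000
  cycle 1 → 1: weight = 3, length = 1, mean = 3/1 ≈ 3.000
  cycle 2 → 2: weight = 7, length = 1, mean = 7/1 ≈ 7.000
  cycle 0 → 1 → 0: weight = 9, length = 2, mean = 9/2 ≈ 4.500
  cycle 0 → 2 → 0: weight = 15, length = 2, mean = 15/2 ≈ 7.500
  cycle 1 → 0 → 1: weight = 9, length = 2, mean = 9/2 ≈ 4.500
Minimum mean = 2.000, attained e.g. along the cycle 0 → 0 with weight 2 and length 1. So λ(A) = 2/1 = 2.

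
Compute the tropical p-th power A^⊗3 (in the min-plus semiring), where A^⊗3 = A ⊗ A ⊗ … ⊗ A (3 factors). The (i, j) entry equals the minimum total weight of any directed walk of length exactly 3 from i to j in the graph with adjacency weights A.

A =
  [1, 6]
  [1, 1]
A^⊗3 =
  [3, 8]
  [3, 3]

Each entry (A^⊗3)_ij equals the minimum over all length-3 walks i = v_0 → v_1 → … → v_3 = j of Σ_t A[v_t][v_{t+1}]. For example, for (i, j) = (0, 1) we minimise over 4 possible intermediate vertex sequences; the minimum is 8, attained along the walk 0 → 0 → 0 → 1.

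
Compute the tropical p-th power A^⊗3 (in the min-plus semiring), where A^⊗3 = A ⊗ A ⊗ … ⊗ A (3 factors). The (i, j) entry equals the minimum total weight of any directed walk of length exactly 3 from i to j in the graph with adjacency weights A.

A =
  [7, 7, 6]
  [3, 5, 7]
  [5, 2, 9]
A^⊗3 =
  [11, 13, 15]
  [12, 11, 14]
  [10, 11, 11]

Each entry (A^⊗3)_ij equals the minimum over all length-3 walks i = v_0 → v_1 → … → v_3 = j of Σ_t A[v_t][v_{t+1}]. For example, for (i, j) = (0, 2) we minimise over 9 possible intermediate vertex sequences; the minimum is 15, attained along the walk 0 → 2 → 1 → 2.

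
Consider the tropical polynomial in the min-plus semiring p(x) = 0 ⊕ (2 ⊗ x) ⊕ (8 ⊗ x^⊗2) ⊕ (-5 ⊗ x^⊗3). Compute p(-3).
p(-3) = -14

A tropical monomial a ⊗ x^⊗i evaluates to a + i · x. Evaluating each term at x = -3:
  Term 0 contributes 0 + 0 · -3 = 0
  Term 1 contributes 2 + 1 · -3 = -1
  Term 2 contributes 8 + 2 · -3 = 2
  Term 3 contributes -5 + 3 · -3 = -14
p(-3) = ⊕ of these = min[0, -1, 2, -14] = -14.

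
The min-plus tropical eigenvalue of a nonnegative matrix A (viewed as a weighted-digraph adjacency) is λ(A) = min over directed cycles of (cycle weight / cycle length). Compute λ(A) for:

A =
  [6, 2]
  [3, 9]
λ(A) = 5/2

Enumerate directed cycles and compute their means (weight / length). Sample:
  cycle 0 → 0: weight = 6, length = 1, mean = 6/1 ≈ 6.000
  cycle 1 → 1: weight = 9, length = 1, mean = 9/1 ≈ 9.000
  cycle 0 → 1 → 0: weight = 5, length = 2, mean = 5/2 ≈ 2.500
  cycle 1 → 0 → 1: weight = 5, length = 2, mean = 5/2 ≈ 2.500
Minimum mean = 2.500, attained e.g. along the cycle 0 → 1 → 0 with weight 5 and length 2. So λ(A) = 5/2 = 5/2.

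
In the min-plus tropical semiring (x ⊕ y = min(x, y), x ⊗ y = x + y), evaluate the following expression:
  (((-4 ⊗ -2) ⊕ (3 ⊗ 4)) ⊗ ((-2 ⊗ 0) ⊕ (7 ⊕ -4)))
(((-4 ⊗ -2) ⊕ (3 ⊗ 4)) ⊗ ((-2 ⊗ 0) ⊕ (7 ⊕ -4))) = -10

Expand innermost to outermost. Recall ⊕ takes the minimum of its arguments and ⊗ takes their sum. Working out the expression (((-4 ⊗ -2) ⊕ (3 ⊗ 4)) ⊗ ((-2 ⊗ 0) ⊕ (7 ⊕ -4))) gives -10.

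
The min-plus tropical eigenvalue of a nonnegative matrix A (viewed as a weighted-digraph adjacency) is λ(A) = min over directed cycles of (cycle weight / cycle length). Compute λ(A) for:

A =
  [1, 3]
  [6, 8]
λ(A) = 1

Enumerate directed cycles and compute their means (weight / length). Sample:
  cycle 0 → 0: weight = 1, length = 1, mean = 1/1 ≈ 1.000
  cycle 1 → 1: weight = 8, length = 1, mean = 8/1 ≈ 8.000
  cycle 0 → 1 → 0: weight = 9, length = 2, mean = 9/2 ≈ 4.500
  cycle 1 → 0 → 1: weight = 9, length = 2, mean = 9/2 ≈ 4.500
Minimum mean = 1.000, attained e.g. along the cycle 0 → 0 with weight 1 and length 1. So λ(A) = 1/1 = 1.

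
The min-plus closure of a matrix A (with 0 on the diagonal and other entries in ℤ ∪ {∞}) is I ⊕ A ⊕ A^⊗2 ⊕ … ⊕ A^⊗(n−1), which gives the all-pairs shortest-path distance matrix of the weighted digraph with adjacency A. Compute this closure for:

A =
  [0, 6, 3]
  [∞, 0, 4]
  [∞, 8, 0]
Closure =
  [0, 6, 3]
  [∞, 0, 4]
  [∞, 8, 0]

This is the Floyd-Warshall all-pairs shortest-path computation. For each intermediate vertex k = 0, 1, …, 2, update dist[i][j] ← min(dist[i][j], dist[i][k] + dist[k][j]). The final matrix gives, for each (i, j), the minimum total weight of any directed path from i to j (possibly empty when i = j).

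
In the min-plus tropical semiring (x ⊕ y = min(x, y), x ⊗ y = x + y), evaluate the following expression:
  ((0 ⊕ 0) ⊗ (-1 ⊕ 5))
((0 ⊕ 0) ⊗ (-1 ⊕ 5)) = -1

Expand innermost to outermost. Recall ⊕ takes the minimum of its arguments and ⊗ takes their sum. Working out the expression ((0 ⊕ 0) ⊗ (-1 ⊕ 5)) gives -1.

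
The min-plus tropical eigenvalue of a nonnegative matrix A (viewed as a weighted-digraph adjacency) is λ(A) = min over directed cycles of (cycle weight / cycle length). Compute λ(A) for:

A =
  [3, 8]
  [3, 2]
λ(A) = 2

Enumerate directed cycles and compute their means (weight / length). Sample:
  cycle 0 → 0: weight = 3, length = 1, mean = 3/1 ≈ 3.000
  cycle 1 → 1: weight = 2, length = 1, mean = 2/1 ≈ 2.000
  cycle 0 → 1 → 0: weight = 11, length = 2, mean = 11/2 ≈ 5.500
  cycle 1 → 0 → 1: weight = 11, length = 2, mean = 11/2 ≈ 5.500
Minimum mean = 2.000, attained e.g. along the cycle 1 → 1 with weight 2 and length 1. So λ(A) = 2/1 = 2.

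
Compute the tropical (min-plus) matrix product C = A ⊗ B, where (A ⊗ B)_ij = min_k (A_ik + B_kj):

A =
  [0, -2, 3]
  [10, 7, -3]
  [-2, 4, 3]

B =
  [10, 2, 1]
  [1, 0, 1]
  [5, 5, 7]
A ⊗ B =
  [-1, -2, -1]
  [2, 2, 4]
  [5, 0, -1]

Apply the min-plus product entry-by-entry:
  C[0][0] = min over k of (A[0][0] + B[0][0] = 0 + 10 = 10, A[0][1] + B[1][0] = -2 + 1 = -1, A[0][2] + B[2][0] = 3 + 5 = 8) = -1 (attained at k = 1)
  C[0][1] = min over k of (A[0][0] + B[0][1] = 0 + 2 = 2, A[0][1] + B[1][1] = -2 + 0 = -2, A[0][2] + B[2][1] = 3 + 5 = 8) = -2 (attained at k = 1)
  C[0][2] = min over k of (A[0][0] + B[0][2] = 0 + 1 = 1, A[0][1] + B[1][2] = -2 + 1 = -1, A[0][2] + B[2][2] = 3 + 7 = 10) = -1 (attained at k = 1)
  C[1][0] = min over k of (A[1][0] + B[0][0] = 10 + 10 = 20, A[1][1] + B[1][0] = 7 + 1 = 8, A[1][2] + B[2][0] = -3 + 5 = 2) = 2 (attained at k = 2)
  C[1][1] = min over k of (A[1][0] + B[0][1] = 10 + 2 = 12, A[1][1] + B[1][1] = 7 + 0 = 7, A[1][2] + B[2][1] = -3 + 5 = 2) = 2 (attained at k = 2)
  C[1][2] = min over k of (A[1][0] + B[0][2] = 10 + 1 = 11, A[1][1] + B[1][2] = 7 + 1 = 8, A[1][2] + B[2][2] = -3 + 7 = 4) = 4 (attained at k = 2)
  C[2][0] = min over k of (A[2][0] + B[0][0] = -2 + 10 = 8, A[2][1] + B[1][0] = 4 + 1 = 5, A[2][2] + B[2][0] = 3 + 5 = 8) = 5 (attained at k = 1)
  C[2][1] = min over k of (A[2][0] + B[0][1] = -2 + 2 = 0, A[2][1] + B[1][1] = 4 + 0 = 4, A[2][2] + B[2][1] = 3 + 5 = 8) = 0 (attained at k = 0)
  C[2][2] = min over k of (A[2][0] + B[0][2] = -2 + 1 = -1, A[2][1] + B[1][2] = 4 + 1 = 5, A[2][2] + B[2][2] = 3 + 7 = 10) = -1 (attained at k = 0)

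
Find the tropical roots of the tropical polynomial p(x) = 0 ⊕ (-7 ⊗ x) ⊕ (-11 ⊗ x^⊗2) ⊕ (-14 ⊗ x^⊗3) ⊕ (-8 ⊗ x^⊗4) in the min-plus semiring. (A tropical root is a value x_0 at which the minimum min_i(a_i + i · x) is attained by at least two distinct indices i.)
Roots: {-6, 3, 4, 7}

Each tropical root is a break point of the lower envelope of the lines y = a_i + i · x (there are 5 lines, with slopes 0, 1, ..., 4). Only the lines that attain the minimum somewhere contribute to roots; other lines are dominated. Here the surviving (envelope) indices are i = 4, i = 3, i = 2, i = 1, i = 0.
Intersections between consecutive envelope lines give the roots: for adjacent envelope indices i < j the intersection is x = (a_i − a_j) / (j − i). Reading off the sorted break points: {-6, 3, 4, 7}.
Verification: at each break x_0, at least two indices attain the minimum of min_i(a_i + i · x_0).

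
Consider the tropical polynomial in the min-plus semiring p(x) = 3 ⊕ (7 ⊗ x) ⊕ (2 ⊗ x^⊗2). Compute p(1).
p(1) = 3

A tropical monomial a ⊗ x^⊗i evaluates to a + i · x. Evaluating each term at x = 1:
  Term 0 contributes 3 + 0 · 1 = 3
  Term 1 contributes 7 + 1 · 1 = 8
  Term 2 contributes 2 + 2 · 1 = 4
p(1) = ⊕ of these = min[3, 8, 4] = 3.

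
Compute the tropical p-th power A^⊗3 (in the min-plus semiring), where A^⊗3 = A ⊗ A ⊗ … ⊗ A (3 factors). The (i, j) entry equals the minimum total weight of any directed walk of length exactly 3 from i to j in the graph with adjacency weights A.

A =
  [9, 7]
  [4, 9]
A^⊗3 =
  [20, 18]
  [15, 20]

Each entry (A^⊗3)_ij equals the minimum over all length-3 walks i = v_0 → v_1 → … → v_3 = j of Σ_t A[v_t][v_{t+1}]. For example, for (i, j) = (0, 1) we minimise over 4 possible intermediate vertex sequences; the minimum is 18, attained along the walk 0 → 1 → 0 → 1.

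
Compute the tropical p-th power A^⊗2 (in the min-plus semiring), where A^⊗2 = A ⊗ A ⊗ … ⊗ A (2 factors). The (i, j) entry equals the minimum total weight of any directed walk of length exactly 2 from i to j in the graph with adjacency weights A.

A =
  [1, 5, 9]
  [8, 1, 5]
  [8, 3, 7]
A^⊗2 =
  [2, 6, 10]
  [9, 2, 6]
  [9, 4, 8]

Each entry (A^⊗2)_ij equals the minimum over all length-2 walks i = v_0 → v_1 → … → v_2 = j of Σ_t A[v_t][v_{t+1}]. For example, for (i, j) = (0, 2) we minimise over 3 possible intermediate vertex sequences; the minimum is 10, attained along the walk 0 → 0 → 2.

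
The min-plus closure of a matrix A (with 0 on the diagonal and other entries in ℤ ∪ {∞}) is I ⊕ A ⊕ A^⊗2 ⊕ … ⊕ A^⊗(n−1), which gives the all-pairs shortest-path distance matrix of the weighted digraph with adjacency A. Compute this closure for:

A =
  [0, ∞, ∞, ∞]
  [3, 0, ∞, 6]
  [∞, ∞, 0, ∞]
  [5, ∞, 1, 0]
Closure =
  [0, ∞, ∞, ∞]
  [3, 0, 7, 6]
  [∞, ∞, 0, ∞]
  [5, ∞, 1, 0]

This is the Floyd-Warshall all-pairs shortest-path computation. For each intermediate vertex k = 0, 1, …, 3, update dist[i][j] ← min(dist[i][j], dist[i][k] + dist[k][j]). The final matrix gives, for each (i, j), the minimum total weight of any directed path from i to j (possibly empty when i = j).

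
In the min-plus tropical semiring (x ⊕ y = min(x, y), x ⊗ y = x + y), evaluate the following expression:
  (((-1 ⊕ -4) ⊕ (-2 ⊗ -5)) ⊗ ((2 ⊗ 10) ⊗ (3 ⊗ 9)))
(((-1 ⊕ -4) ⊕ (-2 ⊗ -5)) ⊗ ((2 ⊗ 10) ⊗ (3 ⊗ 9))) = 17

Expand innermost to outermost. Recall ⊕ takes the minimum of its arguments and ⊗ takes their sum. Working out the expression (((-1 ⊕ -4) ⊕ (-2 ⊗ -5)) ⊗ ((2 ⊗ 10) ⊗ (3 ⊗ 9))) gives 17.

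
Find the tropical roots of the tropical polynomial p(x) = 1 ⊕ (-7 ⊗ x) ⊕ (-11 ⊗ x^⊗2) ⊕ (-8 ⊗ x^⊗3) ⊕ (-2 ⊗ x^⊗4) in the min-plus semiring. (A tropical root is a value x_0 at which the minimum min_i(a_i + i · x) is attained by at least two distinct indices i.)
Roots: {-6, -3, 4, 8}

Each tropical root is a break point of the lower envelope of the lines y = a_i + i · x (there are 5 lines, with slopes 0, 1, ..., 4). Only the lines that attain the minimum somewhere contribute to roots; other lines are dominated. Here the surviving (envelope) indices are i = 4, i = 3, i = 2, i = 1, i = 0.
Intersections between consecutive envelope lines give the roots: for adjacent envelope indices i < j the intersection is x = (a_i − a_j) / (j − i). Reading off the sorted break points: {-6, -3, 4, 8}.
Verification: at each break x_0, at least two indices attain the minimum of min_i(a_i + i · x_0).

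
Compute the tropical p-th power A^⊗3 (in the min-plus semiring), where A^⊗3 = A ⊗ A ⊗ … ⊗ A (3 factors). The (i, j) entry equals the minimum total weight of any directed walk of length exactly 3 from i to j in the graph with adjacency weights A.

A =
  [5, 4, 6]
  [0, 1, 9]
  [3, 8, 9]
A^⊗3 =
  [5, 6, 10]
  [2, 3, 7]
  [7, 8, 14]

Each entry (A^⊗3)_ij equals the minimum over all length-3 walks i = v_0 → v_1 → … → v_3 = j of Σ_t A[v_t][v_{t+1}]. For example, for (i, j) = (0, 2) we minimise over 9 possible intermediate vertex sequences; the minimum is 10, attained along the walk 0 → 1 → 0 → 2.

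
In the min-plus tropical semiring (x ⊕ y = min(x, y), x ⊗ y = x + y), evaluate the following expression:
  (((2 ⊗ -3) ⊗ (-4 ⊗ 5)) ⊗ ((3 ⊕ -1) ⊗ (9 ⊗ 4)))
(((2 ⊗ -3) ⊗ (-4 ⊗ 5)) ⊗ ((3 ⊕ -1) ⊗ (9 ⊗ 4))) = 12

Expand innermost to outermost. Recall ⊕ takes the minimum of its arguments and ⊗ takes their sum. Working out the expression (((2 ⊗ -3) ⊗ (-4 ⊗ 5)) ⊗ ((3 ⊕ -1) ⊗ (9 ⊗ 4))) gives 12.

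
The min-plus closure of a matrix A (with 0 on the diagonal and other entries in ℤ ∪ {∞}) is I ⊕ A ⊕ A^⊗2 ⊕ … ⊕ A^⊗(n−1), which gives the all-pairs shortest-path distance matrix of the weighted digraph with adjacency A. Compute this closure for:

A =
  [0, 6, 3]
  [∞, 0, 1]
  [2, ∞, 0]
Closure =
  [0, 6, 3]
  [3, 0, 1]
  [2, 8, 0]

This is the Floyd-Warshall all-pairs shortest-path computation. For each intermediate vertex k = 0, 1, …, 2, update dist[i][j] ← min(dist[i][j], dist[i][k] + dist[k][j]). The final matrix gives, for each (i, j), the minimum total weight of any directed path from i to j (possibly empty when i = j).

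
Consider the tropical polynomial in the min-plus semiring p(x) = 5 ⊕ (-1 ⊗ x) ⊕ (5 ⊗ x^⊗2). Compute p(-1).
p(-1) = -2

A tropical monomial a ⊗ x^⊗i evaluates to a + i · x. Evaluating each term at x = -1:
  Term 0 contributes 5 + 0 · -1 = 5
  Term 1 contributes -1 + 1 · -1 = -2
  Term 2 contributes 5 + 2 · -1 = 3
p(-1) = ⊕ of these = min[5, -2, 3] = -2.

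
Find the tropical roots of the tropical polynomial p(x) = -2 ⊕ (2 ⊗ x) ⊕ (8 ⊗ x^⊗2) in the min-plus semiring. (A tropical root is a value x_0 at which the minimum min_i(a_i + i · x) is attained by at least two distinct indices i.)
Roots: {-6, -4}

Each tropical root is a break point of the lower envelope of the lines y = a_i + i · x (there are 3 lines, with slopes 0, 1, ..., 2). Only the lines that attain the minimum somewhere contribute to roots; other lines are dominated. Here the surviving (envelope) indices are i = 2, i = 1, i = 0.
Intersections between consecutive envelope lines give the roots: for adjacent envelope indices i < j the intersection is x = (a_i − a_j) / (j − i). Reading off the sorted break points: {-6, -4}.
Verification: at each break x_0, at least two indices attain the minimum of min_i(a_i + i · x_0).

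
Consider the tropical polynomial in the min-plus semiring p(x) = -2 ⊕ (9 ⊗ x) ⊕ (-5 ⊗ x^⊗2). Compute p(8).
p(8) = -2

A tropical monomial a ⊗ x^⊗i evaluates to a + i · x. Evaluating each term at x = 8:
  Term 0 contributes -2 + 0 · 8 = -2
  Term 1 contributes 9 + 1 · 8 = 17
  Term 2 contributes -5 + 2 · 8 = 11
p(8) = ⊕ of these = min[-2, 17, 11] = -2.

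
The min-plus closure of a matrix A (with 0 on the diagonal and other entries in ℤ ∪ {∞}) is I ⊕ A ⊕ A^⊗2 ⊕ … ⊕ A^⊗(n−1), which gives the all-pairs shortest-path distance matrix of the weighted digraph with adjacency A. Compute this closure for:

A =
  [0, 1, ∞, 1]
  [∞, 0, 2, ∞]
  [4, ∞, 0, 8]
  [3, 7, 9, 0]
Closure =
  [0, 1, 3, 1]
  [6, 0, 2, 7]
  [4, 5, 0, 5]
  [3, 4, 6, 0]

This is the Floyd-Warshall all-pairs shortest-path computation. For each intermediate vertex k = 0, 1, …, 3, update dist[i][j] ← min(dist[i][j], dist[i][k] + dist[k][j]). The final matrix gives, for each (i, j), the minimum total weight of any directed path from i to j (possibly empty when i = j).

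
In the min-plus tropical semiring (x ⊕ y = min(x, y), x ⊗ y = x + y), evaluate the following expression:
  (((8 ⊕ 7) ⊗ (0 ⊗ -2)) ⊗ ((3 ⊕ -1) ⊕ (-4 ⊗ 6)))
(((8 ⊕ 7) ⊗ (0 ⊗ -2)) ⊗ ((3 ⊕ -1) ⊕ (-4 ⊗ 6))) = 4

Expand innermost to outermost. Recall ⊕ takes the minimum of its arguments and ⊗ takes their sum. Working out the expression (((8 ⊕ 7) ⊗ (0 ⊗ -2)) ⊗ ((3 ⊕ -1) ⊕ (-4 ⊗ 6))) gives 4.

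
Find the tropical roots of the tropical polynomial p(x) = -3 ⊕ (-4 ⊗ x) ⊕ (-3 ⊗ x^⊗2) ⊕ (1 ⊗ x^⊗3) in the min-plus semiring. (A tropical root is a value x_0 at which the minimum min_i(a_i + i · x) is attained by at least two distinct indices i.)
Roots: {-4, -1, 1}

Each tropical root is a break point of the lower envelope of the lines y = a_i + i · x (there are 4 lines, with slopes 0, 1, ..., 3). Only the lines that attain the minimum somewhere contribute to roots; other lines are dominated. Here the surviving (envelope) indices are i = 3, i = 2, i = 1, i = 0.
Intersections between consecutive envelope lines give the roots: for adjacent envelope indices i < j the intersection is x = (a_i − a_j) / (j − i). Reading off the sorted break points: {-4, -1, 1}.
Verification: at each break x_0, at least two indices attain the minimum of min_i(a_i + i · x_0).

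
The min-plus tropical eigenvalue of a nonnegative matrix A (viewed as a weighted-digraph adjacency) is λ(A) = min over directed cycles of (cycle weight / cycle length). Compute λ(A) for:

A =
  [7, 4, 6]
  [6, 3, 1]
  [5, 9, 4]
λ(A) = 3

Enumerate directed cycles and compute their means (weight / length). Sample:
  cycle 0 → 0: weight = 7, length = 1, mean = 7/1 ≈ 7.000
  cycle 1 → 1: weight = 3, length = 1, mean = 3/1 ≈ 3.000
  cycle 2 → 2: weight = 4, length = 1, mean = 4/1 ≈ 4.000
  cycle 0 → 1 → 0: weight = 10, length = 2, mean = 10/2 ≈ 5.000
  cycle 0 → 2 → 0: weight = 11, length = 2, mean = 11/2 ≈ 5.500
  cycle 1 → 0 → 1: weight = 10, length = 2, mean = 10/2 ≈ 5.000
Minimum mean = 3.000, attained e.g. along the cycle 1 → 1 with weight 3 and length 1. So λ(A) = 3/1 = 3.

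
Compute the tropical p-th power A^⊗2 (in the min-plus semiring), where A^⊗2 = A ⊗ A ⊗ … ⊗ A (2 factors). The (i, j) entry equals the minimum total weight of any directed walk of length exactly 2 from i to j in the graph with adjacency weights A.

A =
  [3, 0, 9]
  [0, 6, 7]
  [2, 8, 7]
A^⊗2 =
  [0, 3, 7]
  [3, 0, 9]
  [5, 2, 11]

Each entry (A^⊗2)_ij equals the minimum over all length-2 walks i = v_0 → v_1 → … → v_2 = j of Σ_t A[v_t][v_{t+1}]. For example, for (i, j) = (0, 2) we minimise over 3 possible intermediate vertex sequences; the minimum is 7, attained along the walk 0 → 1 → 2.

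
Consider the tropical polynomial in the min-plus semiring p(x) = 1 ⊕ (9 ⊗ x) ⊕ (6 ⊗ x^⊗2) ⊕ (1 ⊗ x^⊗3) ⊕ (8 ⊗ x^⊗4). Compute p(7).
p(7) = 1

A tropical monomial a ⊗ x^⊗i evaluates to a + i · x. Evaluating each term at x = 7:
  Term 0 contributes 1 + 0 · 7 = 1
  Term 1 contributes 9 + 1 · 7 = 16
  Term 2 contributes 6 + 2 · 7 = 20
  Term 3 contributes 1 + 3 · 7 = 22
  Term 4 contributes 8 + 4 · 7 = 36
p(7) = ⊕ of these = min[1, 16, 20, 22, 36] = 1.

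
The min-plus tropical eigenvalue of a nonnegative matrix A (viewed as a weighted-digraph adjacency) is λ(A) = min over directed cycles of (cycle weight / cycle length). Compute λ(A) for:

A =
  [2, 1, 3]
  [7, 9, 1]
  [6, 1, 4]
λ(A) = 1

Enumerate directed cycles and compute their means (weight / length). Sample:
  cycle 0 → 0: weight = 2, length = 1, mean = 2/1 ≈ 2.000
  cycle 1 → 1: weight = 9, length = 1, mean = 9/1 ≈ 9.000
  cycle 2 → 2: weight = 4, length = 1, mean = 4/1 ≈ 4.000
  cycle 0 → 1 → 0: weight = 8, length = 2, mean = 8/2 ≈ 4.000
  cycle 0 → 2 → 0: weight = 9, length = 2, mean = 9/2 ≈ 4.500
  cycle 1 → 0 → 1: weight = 8, length = 2, mean = 8/2 ≈ 4.000
Minimum mean = 1.000, attained e.g. along the cycle 1 → 2 → 1 with weight 2 and length 2. So λ(A) = 2/2 = 1.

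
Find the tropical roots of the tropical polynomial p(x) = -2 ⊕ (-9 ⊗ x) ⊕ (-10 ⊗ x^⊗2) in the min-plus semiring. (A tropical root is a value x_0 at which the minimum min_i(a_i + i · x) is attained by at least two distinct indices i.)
Roots: {1, 7}

Each tropical root is a break point of the lower envelope of the lines y = a_i + i · x (there are 3 lines, with slopes 0, 1, ..., 2). Only the lines that attain the minimum somewhere contribute to roots; other lines are dominated. Here the surviving (envelope) indices are i = 2, i = 1, i = 0.
Intersections between consecutive envelope lines give the roots: for adjacent envelope indices i < j the intersection is x = (a_i − a_j) / (j − i). Reading off the sorted break points: {1, 7}.
Verification: at each break x_0, at least two indices attain the minimum of min_i(a_i + i · x_0).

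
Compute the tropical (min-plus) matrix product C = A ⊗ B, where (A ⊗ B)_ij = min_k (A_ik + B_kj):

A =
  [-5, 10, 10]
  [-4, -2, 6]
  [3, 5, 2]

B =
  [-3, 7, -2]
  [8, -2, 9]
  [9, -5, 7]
A ⊗ B =
  [-8, 2, -7]
  [-7, -4, -6]
  [0, -3, 1]

Apply the min-plus product entry-by-entry:
  C[0][0] = min over k of (A[0][0] + B[0][0] = -5 + -3 = -8, A[0][1] + B[1][0] = 10 + 8 = 18, A[0][2] + B[2][0] = 10 + 9 = 19) = -8 (attained at k = 0)
  C[0][1] = min over k of (A[0][0] + B[0][1] = -5 + 7 = 2, A[0][1] + B[1][1] = 10 + -2 = 8, A[0][2] + B[2][1] = 10 + -5 = 5) = 2 (attained at k = 0)
  C[0][2] = min over k of (A[0][0] + B[0][2] = -5 + -2 = -7, A[0][1] + B[1][2] = 10 + 9 = 19, A[0][2] + B[2][2] = 10 + 7 = 17) = -7 (attained at k = 0)
  C[1][0] = min over k of (A[1][0] + B[0][0] = -4 + -3 = -7, A[1][1] + B[1][0] = -2 + 8 = 6, A[1][2] + B[2][0] = 6 + 9 = 15) = -7 (attained at k = 0)
  C[1][1] = min over k of (A[1][0] + B[0][1] = -4 + 7 = 3, A[1][1] + B[1][1] = -2 + -2 = -4, A[1][2] + B[2][1] = 6 + -5 = 1) = -4 (attained at k = 1)
  C[1][2] = min over k of (A[1][0] + B[0][2] = -4 + -2 = -6, A[1][1] + B[1][2] = -2 + 9 = 7, A[1][2] + B[2][2] = 6 + 7 = 13) = -6 (attained at k = 0)
  C[2][0] = min over k of (A[2][0] + B[0][0] = 3 + -3 = 0, A[2][1] + B[1][0] = 5 + 8 = 13, A[2][2] + B[2][0] = 2 + 9 = 11) = 0 (attained at k = 0)
  C[2][1] = min over k of (A[2][0] + B[0][1] = 3 + 7 = 10, A[2][1] + B[1][1] = 5 + -2 = 3, A[2][2] + B[2][1] = 2 + -5 = -3) = -3 (attained at k = 2)
  C[2][2] = min over k of (A[2][0] + B[0][2] = 3 + -2 = 1, A[2][1] + B[1][2] = 5 + 9 = 14, A[2][2] + B[2][2] = 2 + 7 = 9) = 1 (attained at k = 0)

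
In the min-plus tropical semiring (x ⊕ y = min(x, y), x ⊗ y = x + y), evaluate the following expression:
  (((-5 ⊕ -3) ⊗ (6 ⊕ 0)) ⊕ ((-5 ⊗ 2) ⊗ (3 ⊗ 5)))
(((-5 ⊕ -3) ⊗ (6 ⊕ 0)) ⊕ ((-5 ⊗ 2) ⊗ (3 ⊗ 5))) = -5

Expand innermost to outermost. Recall ⊕ takes the minimum of its arguments and ⊗ takes their sum. Working out the expression (((-5 ⊕ -3) ⊗ (6 ⊕ 0)) ⊕ ((-5 ⊗ 2) ⊗ (3 ⊗ 5))) gives -5.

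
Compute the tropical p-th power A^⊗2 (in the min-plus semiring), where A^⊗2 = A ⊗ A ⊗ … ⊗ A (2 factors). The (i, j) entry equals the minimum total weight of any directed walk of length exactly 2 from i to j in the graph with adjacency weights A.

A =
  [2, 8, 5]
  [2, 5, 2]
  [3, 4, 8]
A^⊗2 =
  [4, 9, 7]
  [4, 6, 7]
  [5, 9, 6]

Each entry (A^⊗2)_ij equals the minimum over all length-2 walks i = v_0 → v_1 → … → v_2 = j of Σ_t A[v_t][v_{t+1}]. For example, for (i, j) = (0, 2) we minimise over 3 possible intermediate vertex sequences; the minimum is 7, attained along the walk 0 → 0 → 2.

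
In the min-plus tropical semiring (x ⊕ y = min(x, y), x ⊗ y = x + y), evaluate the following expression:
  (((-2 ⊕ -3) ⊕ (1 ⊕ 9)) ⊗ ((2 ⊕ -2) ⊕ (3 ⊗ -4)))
(((-2 ⊕ -3) ⊕ (1 ⊕ 9)) ⊗ ((2 ⊕ -2) ⊕ (3 ⊗ -4))) = -5

Expand innermost to outermost. Recall ⊕ takes the minimum of its arguments and ⊗ takes their sum. Working out the expression (((-2 ⊕ -3) ⊕ (1 ⊕ 9)) ⊗ ((2 ⊕ -2) ⊕ (3 ⊗ -4))) gives -5.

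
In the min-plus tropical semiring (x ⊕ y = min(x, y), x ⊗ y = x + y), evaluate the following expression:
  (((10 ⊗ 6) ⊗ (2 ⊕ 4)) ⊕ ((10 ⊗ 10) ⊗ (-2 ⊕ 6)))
(((10 ⊗ 6) ⊗ (2 ⊕ 4)) ⊕ ((10 ⊗ 10) ⊗ (-2 ⊕ 6))) = 18

Expand innermost to outermost. Recall ⊕ takes the minimum of its arguments and ⊗ takes their sum. Working out the expression (((10 ⊗ 6) ⊗ (2 ⊕ 4)) ⊕ ((10 ⊗ 10) ⊗ (-2 ⊕ 6))) gives 18.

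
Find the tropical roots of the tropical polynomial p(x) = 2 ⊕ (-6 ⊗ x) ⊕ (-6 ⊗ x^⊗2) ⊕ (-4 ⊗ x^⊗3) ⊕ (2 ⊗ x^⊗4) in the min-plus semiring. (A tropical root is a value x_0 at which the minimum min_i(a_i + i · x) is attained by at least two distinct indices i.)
Roots: {-6, -2, 0, 8}

Each tropical root is a break point of the lower envelope of the lines y = a_i + i · x (there are 5 lines, with slopes 0, 1, ..., 4). Only the lines that attain the minimum somewhere contribute to roots; other lines are dominated. Here the surviving (envelope) indices are i = 4, i = 3, i = 2, i = 1, i = 0.
Intersections between consecutive envelope lines give the roots: for adjacent envelope indices i < j the intersection is x = (a_i − a_j) / (j − i). Reading off the sorted break points: {-6, -2, 0, 8}.
Verification: at each break x_0, at least two indices attain the minimum of min_i(a_i + i · x_0).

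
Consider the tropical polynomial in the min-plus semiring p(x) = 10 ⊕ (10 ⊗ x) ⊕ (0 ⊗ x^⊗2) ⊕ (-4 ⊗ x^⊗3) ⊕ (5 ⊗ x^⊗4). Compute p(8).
p(8) = 10

A tropical monomial a ⊗ x^⊗i evaluates to a + i · x. Evaluating each term at x = 8:
  Term 0 contributes 10 + 0 · 8 = 10
  Term 1 contributes 10 + 1 · 8 = 18
  Term 2 contributes 0 + 2 · 8 = 16
  Term 3 contributes -4 + 3 · 8 = 20
  Term 4 contributes 5 + 4 · 8 = 37
p(8) = ⊕ of these = min[10, 18, 16, 20, 37] = 10.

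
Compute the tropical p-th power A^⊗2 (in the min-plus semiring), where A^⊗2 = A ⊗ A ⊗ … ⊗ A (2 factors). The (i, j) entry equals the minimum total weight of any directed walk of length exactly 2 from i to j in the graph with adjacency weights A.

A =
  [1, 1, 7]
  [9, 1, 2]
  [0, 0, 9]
A^⊗2 =
  [2, 2, 3]
  [2, 2, 3]
  [1, 1, 2]

Each entry (A^⊗2)_ij equals the minimum over all length-2 walks i = v_0 → v_1 → … → v_2 = j of Σ_t A[v_t][v_{t+1}]. For example, for (i, j) = (0, 2) we minimise over 3 possible intermediate vertex sequences; the minimum is 3, attained along the walk 0 → 1 → 2.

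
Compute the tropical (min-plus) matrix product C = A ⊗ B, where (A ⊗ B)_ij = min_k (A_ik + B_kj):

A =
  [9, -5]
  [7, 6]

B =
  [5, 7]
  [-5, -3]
A ⊗ B =
  [-10, -8]
  [1, 3]

Apply the min-plus product entry-by-entry:
  C[0][0] = min over k of (A[0][0] + B[0][0] = 9 + 5 = 14, A[0][1] + B[1][0] = -5 + -5 = -10) = -10 (attained at k = 1)
  C[0][1] = min over k of (A[0][0] + B[0][1] = 9 + 7 = 16, A[0][1] + B[1][1] = -5 + -3 = -8) = -8 (attained at k = 1)
  C[1][0] = min over k of (A[1][0] + B[0][0] = 7 + 5 = 12, A[1][1] + B[1][0] = 6 + -5 = 1) = 1 (attained at k = 1)
  C[1][1] = min over k of (A[1][0] + B[0][1] = 7 + 7 = 14, A[1][1] + B[1][1] = 6 + -3 = 3) = 3 (attained at k = 1)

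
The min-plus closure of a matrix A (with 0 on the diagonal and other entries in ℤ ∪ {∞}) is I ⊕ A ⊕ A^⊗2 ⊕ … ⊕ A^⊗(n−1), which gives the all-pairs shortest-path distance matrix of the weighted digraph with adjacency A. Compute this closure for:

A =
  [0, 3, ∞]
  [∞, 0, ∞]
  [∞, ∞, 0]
Closure =
  [0, 3, ∞]
  [∞, 0, ∞]
  [∞, ∞, 0]

This is the Floyd-Warshall all-pairs shortest-path computation. For each intermediate vertex k = 0, 1, …, 2, update dist[i][j] ← min(dist[i][j], dist[i][k] + dist[k][j]). The final matrix gives, for each (i, j), the minimum total weight of any directed path from i to j (possibly empty when i = j).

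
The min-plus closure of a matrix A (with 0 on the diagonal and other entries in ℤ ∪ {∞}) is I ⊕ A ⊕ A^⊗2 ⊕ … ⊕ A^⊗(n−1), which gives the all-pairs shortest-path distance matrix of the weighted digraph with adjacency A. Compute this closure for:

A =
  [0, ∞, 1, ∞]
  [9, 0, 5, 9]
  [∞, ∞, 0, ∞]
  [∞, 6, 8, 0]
Closure =
  [0, ∞, 1, ∞]
  [9, 0, 5, 9]
  [∞, ∞, 0, ∞]
  [15, 6, 8, 0]

This is the Floyd-Warshall all-pairs shortest-path computation. For each intermediate vertex k = 0, 1, …, 3, update dist[i][j] ← min(dist[i][j], dist[i][k] + dist[k][j]). The final matrix gives, for each (i, j), the minimum total weight of any directed path from i to j (possibly empty when i = j).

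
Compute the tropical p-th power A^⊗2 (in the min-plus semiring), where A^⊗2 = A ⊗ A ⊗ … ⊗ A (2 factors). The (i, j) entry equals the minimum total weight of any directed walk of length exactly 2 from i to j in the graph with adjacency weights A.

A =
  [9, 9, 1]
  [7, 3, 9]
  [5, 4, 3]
A^⊗2 =
  [6, 5, 4]
  [10, 6, 8]
  [8, 7, 6]

Each entry (A^⊗2)_ij equals the minimum over all length-2 walks i = v_0 → v_1 → … → v_2 = j of Σ_t A[v_t][v_{t+1}]. For example, for (i, j) = (0, 2) we minimise over 3 possible intermediate vertex sequences; the minimum is 4, attained along the walk 0 → 2 → 2.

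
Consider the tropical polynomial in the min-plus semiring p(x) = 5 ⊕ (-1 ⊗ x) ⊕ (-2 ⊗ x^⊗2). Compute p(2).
p(2) = 1

A tropical monomial a ⊗ x^⊗i evaluates to a + i · x. Evaluating each term at x = 2:
  Term 0 contributes 5 + 0 · 2 = 5
  Term 1 contributes -1 + 1 · 2 = 1
  Term 2 contributes -2 + 2 · 2 = 2
p(2) = ⊕ of these = min[5, 1, 2] = 1.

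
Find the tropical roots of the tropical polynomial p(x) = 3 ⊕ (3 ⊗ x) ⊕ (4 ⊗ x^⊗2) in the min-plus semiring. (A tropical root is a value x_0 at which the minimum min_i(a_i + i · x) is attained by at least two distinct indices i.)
Roots: {-1, 0}

Each tropical root is a break point of the lower envelope of the lines y = a_i + i · x (there are 3 lines, with slopes 0, 1, ..., 2). Only the lines that attain the minimum somewhere contribute to roots; other lines are dominated. Here the surviving (envelope) indices are i = 2, i = 1, i = 0.
Intersections between consecutive envelope lines give the roots: for adjacent envelope indices i < j the intersection is x = (a_i − a_j) / (j − i). Reading off the sorted break points: {-1, 0}.
Verification: at each break x_0, at least two indices attain the minimum of min_i(a_i + i · x_0).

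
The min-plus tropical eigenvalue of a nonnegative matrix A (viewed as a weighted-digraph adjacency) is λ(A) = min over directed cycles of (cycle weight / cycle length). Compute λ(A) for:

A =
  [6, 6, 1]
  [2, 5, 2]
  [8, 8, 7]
λ(A) = 11/3

Enumerate directed cycles and compute their means (weight / length). Sample:
  cycle 0 → 0: weight = 6, length = 1, mean = 6/1 ≈ 6.000
  cycle 1 → 1: weight = 5, length = 1, mean = 5/1 ≈ 5.000
  cycle 2 → 2: weight = 7, length = 1, mean = 7/1 ≈ 7.000
  cycle 0 → 1 → 0: weight = 8, length = 2, mean = 8/2 ≈ 4.000
  cycle 0 → 2 → 0: weight = 9, length = 2, mean = 9/2 ≈ 4.500
  cycle 1 → 0 → 1: weight = 8, length = 2, mean = 8/2 ≈ 4.000
Minimum mean = 3.667, attained e.g. along the cycle 0 → 2 → 1 → 0 with weight 11 and length 3. So λ(A) = 11/3 = 11/3.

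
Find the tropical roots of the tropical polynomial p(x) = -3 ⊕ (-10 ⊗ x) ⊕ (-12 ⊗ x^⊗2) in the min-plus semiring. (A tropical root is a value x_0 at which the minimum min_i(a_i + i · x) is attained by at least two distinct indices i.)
Roots: {2, 7}

Each tropical root is a break point of the lower envelope of the lines y = a_i + i · x (there are 3 lines, with slopes 0, 1, ..., 2). Only the lines that attain the minimum somewhere contribute to roots; other lines are dominated. Here the surviving (envelope) indices are i = 2, i = 1, i = 0.
Intersections between consecutive envelope lines give the roots: for adjacent envelope indices i < j the intersection is x = (a_i − a_j) / (j − i). Reading off the sorted break points: {2, 7}.
Verification: at each break x_0, at least two indices attain the minimum of min_i(a_i + i · x_0).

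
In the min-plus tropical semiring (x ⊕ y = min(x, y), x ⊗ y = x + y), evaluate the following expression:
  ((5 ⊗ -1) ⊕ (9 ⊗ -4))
((5 ⊗ -1) ⊕ (9 ⊗ -4)) = 4

Expand innermost to outermost. Recall ⊕ takes the minimum of its arguments and ⊗ takes their sum. Working out the expression ((5 ⊗ -1) ⊕ (9 ⊗ -4)) gives 4.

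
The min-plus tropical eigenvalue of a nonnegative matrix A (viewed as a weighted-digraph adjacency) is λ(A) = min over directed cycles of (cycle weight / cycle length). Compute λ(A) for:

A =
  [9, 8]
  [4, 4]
λ(A) = 4

Enumerate directed cycles and compute their means (weight / length). Sample:
  cycle 0 → 0: weight = 9, length = 1, mean = 9/1 ≈ 9.000
  cycle 1 → 1: weight = 4, length = 1, mean = 4/1 ≈ 4.000
  cycle 0 → 1 → 0: weight = 12, length = 2, mean = 12/2 ≈ 6.000
  cycle 1 → 0 → 1: weight = 12, length = 2, mean = 12/2 ≈ 6.000
Minimum mean = 4.000, attained e.g. along the cycle 1 → 1 with weight 4 and length 1. So λ(A) = 4/1 = 4.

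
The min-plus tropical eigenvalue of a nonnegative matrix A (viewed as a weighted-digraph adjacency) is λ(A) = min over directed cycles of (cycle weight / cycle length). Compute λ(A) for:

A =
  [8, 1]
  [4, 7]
λ(A) = 5/2

Enumerate directed cycles and compute their means (weight / length). Sample:
  cycle 0 → 0: weight = 8, length = 1, mean = 8/1 ≈ 8.000
  cycle 1 → 1: weight = 7, length = 1, mean = 7/1 ≈ 7.000
  cycle 0 → 1 → 0: weight = 5, length = 2, mean = 5/2 ≈ 2.500
  cycle 1 → 0 → 1: weight = 5, length = 2, mean = 5/2 ≈ 2.500
Minimum mean = 2.500, attained e.g. along the cycle 0 → 1 → 0 with weight 5 and length 2. So λ(A) = 5/2 = 5/2.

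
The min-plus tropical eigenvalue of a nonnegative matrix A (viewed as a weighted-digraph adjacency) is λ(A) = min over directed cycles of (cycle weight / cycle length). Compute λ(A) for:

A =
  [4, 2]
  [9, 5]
λ(A) = 4

Enumerate directed cycles and compute their means (weight / length). Sample:
  cycle 0 → 0: weight = 4, length = 1, mean = 4/1 ≈ 4.000
  cycle 1 → 1: weight = 5, length = 1, mean = 5/1 ≈ 5.000
  cycle 0 → 1 → 0: weight = 11, length = 2, mean = 11/2 ≈ 5.500
  cycle 1 → 0 → 1: weight = 11, length = 2, mean = 11/2 ≈ 5.500
Minimum mean = 4.000, attained e.g. along the cycle 0 → 0 with weight 4 and length 1. So λ(A) = 4/1 = 4.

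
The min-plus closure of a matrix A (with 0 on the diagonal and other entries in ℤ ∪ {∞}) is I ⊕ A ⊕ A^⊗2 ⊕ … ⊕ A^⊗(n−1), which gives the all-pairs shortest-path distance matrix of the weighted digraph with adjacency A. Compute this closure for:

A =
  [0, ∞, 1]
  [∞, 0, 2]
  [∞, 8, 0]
Closure =
  [0, 9, 1]
  [∞, 0, 2]
  [∞, 8, 0]

This is the Floyd-Warshall all-pairs shortest-path computation. For each intermediate vertex k = 0, 1, …, 2, update dist[i][j] ← min(dist[i][j], dist[i][k] + dist[k][j]). The final matrix gives, for each (i, j), the minimum total weight of any directed path from i to j (possibly empty when i = j).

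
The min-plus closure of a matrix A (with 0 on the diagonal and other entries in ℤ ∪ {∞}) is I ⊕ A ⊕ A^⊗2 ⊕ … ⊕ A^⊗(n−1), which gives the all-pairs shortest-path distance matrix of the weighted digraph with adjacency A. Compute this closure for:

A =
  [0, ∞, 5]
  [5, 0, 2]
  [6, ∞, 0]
Closure =
  [0, ∞, 5]
  [5, 0, 2]
  [6, ∞, 0]

This is the Floyd-Warshall all-pairs shortest-path computation. For each intermediate vertex k = 0, 1, …, 2, update dist[i][j] ← min(dist[i][j], dist[i][k] + dist[k][j]). The final matrix gives, for each (i, j), the minimum total weight of any directed path from i to j (possibly empty when i = j).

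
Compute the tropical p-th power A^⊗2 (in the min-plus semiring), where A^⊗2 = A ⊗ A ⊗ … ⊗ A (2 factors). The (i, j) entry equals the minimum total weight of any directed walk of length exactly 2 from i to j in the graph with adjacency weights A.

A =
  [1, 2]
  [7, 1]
A^⊗2 =
  [2, 3]
  [8, 2]

Each entry (A^⊗2)_ij equals the minimum over all length-2 walks i = v_0 → v_1 → … → v_2 = j of Σ_t A[v_t][v_{t+1}]. For example, for (i, j) = (0, 1) we minimise over 2 possible intermediate vertex sequences; the minimum is 3, attained along the walk 0 → 0 → 1.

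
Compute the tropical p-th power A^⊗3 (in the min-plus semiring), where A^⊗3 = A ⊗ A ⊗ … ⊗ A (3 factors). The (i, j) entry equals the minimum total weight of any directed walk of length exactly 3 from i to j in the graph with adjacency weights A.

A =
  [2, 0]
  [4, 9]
A^⊗3 =
  [6, 4]
  [8, 6]

Each entry (A^⊗3)_ij equals the minimum over all length-3 walks i = v_0 → v_1 → … → v_3 = j of Σ_t A[v_t][v_{t+1}]. For example, for (i, j) = (0, 1) we minimise over 4 possible intermediate vertex sequences; the minimum is 4, attained along the walk 0 → 0 → 0 → 1.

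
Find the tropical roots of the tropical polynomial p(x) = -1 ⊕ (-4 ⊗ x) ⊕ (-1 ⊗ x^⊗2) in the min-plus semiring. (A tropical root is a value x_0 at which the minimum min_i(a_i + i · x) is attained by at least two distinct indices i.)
Roots: {-3, 3}

Each tropical root is a break point of the lower envelope of the lines y = a_i + i · x (there are 3 lines, with slopes 0, 1, ..., 2). Only the lines that attain the minimum somewhere contribute to roots; other lines are dominated. Here the surviving (envelope) indices are i = 2, i = 1, i = 0.
Intersections between consecutive envelope lines give the roots: for adjacent envelope indices i < j the intersection is x = (a_i − a_j) / (j − i). Reading off the sorted break points: {-3, 3}.
Verification: at each break x_0, at least two indices attain the minimum of min_i(a_i + i · x_0).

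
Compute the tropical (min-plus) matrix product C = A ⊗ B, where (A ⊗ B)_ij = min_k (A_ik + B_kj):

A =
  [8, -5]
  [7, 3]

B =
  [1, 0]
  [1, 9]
A ⊗ B =
  [-4, 4]
  [4, 7]

Apply the min-plus product entry-by-entry:
  C[0][0] = min over k of (A[0][0] + B[0][0] = 8 + 1 = 9, A[0][1] + B[1][0] = -5 + 1 = -4) = -4 (attained at k = 1)
  C[0][1] = min over k of (A[0][0] + B[0][1] = 8 + 0 = 8, A[0][1] + B[1][1] = -5 + 9 = 4) = 4 (attained at k = 1)
  C[1][0] = min over k of (A[1][0] + B[0][0] = 7 + 1 = 8, A[1][1] + B[1][0] = 3 + 1 = 4) = 4 (attained at k = 1)
  C[1][1] = min over k of (A[1][0] + B[0][1] = 7 + 0 = 7, A[1][1] + B[1][1] = 3 + 9 = 12) = 7 (attained at k = 0)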